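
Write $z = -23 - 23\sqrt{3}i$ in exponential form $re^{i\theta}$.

r = |z| = sqrt((-23)^2 + (-23*sqrt(3))^2) = sqrt(529 + 1587) = sqrt(2116) = 46
θ = arctan(b/a) = arctan(-39.8372/-23) (quadrant-adjusted) = 240° = 4π/3
z = 46e^(i*4π/3)


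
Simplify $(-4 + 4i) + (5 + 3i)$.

(-4 + 5) + (4 + 3)i = 1 + 7i


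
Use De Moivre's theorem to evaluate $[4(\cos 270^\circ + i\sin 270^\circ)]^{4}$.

By De Moivre: z^n = r^n(cos(nθ) + i sin(nθ))
= 4^4(cos(4*270°) + i sin(4*270°))
= 256(cos 0° + i sin 0°)
= 256


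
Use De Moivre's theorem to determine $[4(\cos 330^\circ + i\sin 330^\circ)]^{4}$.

By De Moivre: z^n = r^n(cos(nθ) + i sin(nθ))
= 4^4(cos(4*330°) + i sin(4*330°))
= 256(cos 240° + i sin 240°)
= -128 - 128*sqrt(3)i


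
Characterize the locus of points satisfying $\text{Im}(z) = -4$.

Im(z) = y where z = x + yi; the equation y = -4 is satisfied by all points with that y-coordinate
Locus: Horizontal line y = -4


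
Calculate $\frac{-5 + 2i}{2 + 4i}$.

Multiply numerator and denominator by conjugate (2 - 4i):
= (-5 + 2i)(2 - 4i) / (2^2 + 4^2)
= (-2 + 24i) / 20
Divide through by 2: (-1 + 12i) / 10
= -1/10 + (6/5)i


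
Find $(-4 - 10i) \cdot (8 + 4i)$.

(a1*a2 - b1*b2) + (a1*b2 + b1*a2)i
= (-32 - (-40)) + (-16 + (-80))i
= 8 - 96i


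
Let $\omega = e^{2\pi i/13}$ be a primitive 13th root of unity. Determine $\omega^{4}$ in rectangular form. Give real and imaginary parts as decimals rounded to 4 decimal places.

ω^4 = e^(2πi·4/13) = e^(i·8π/13)
= cos(8π/13) + i sin(8π/13)
= -0.3546 + 0.9350i


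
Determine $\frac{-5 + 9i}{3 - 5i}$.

Multiply numerator and denominator by conjugate (3 + 5i):
= (-5 + 9i)(3 + 5i) / (3^2 + (-5)^2)
= (-60 + 2i) / 34
Divide through by 2: (-30 + i) / 17
= -30/17 + (1/17)i


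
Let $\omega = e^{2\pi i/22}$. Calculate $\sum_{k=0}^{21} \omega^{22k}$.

Since 22 divides 22, ω^22 = (ω^22)^1 = 1^1 = 1, so every term is 1.
Sum = 22 · 1 = 22


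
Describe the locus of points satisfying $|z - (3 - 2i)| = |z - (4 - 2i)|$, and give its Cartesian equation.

|z - z1| = |z - z2| means z is equidistant from z1 and z2,
i.e. the perpendicular bisector of the segment from (3, -2) to (4, -2) (midpoint (7/2, -2)).
With z = x + yi, square both sides:
(x - 3)^2 + (y - (-2))^2 = (x - 4)^2 + (y - (-2))^2
The x^2 and y^2 terms cancel: 2x + 0y = 20 - 13 = 7
Simplify: x = 7/2
Locus: Perpendicular bisector of the segment from (3, -2) to (4, -2): the line x = 7/2


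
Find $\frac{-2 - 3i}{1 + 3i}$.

Multiply numerator and denominator by conjugate (1 - 3i):
= (-2 - 3i)(1 - 3i) / (1^2 + 3^2)
= (-11 + 3i) / 10
= -11/10 + (3/10)i


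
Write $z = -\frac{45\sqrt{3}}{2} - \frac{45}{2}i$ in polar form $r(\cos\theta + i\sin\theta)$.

r = |z| = sqrt(a^2 + b^2) = sqrt((-45*sqrt(3)/2)^2 + (-45/2)^2) = sqrt(6075/4 + 2025/4) = sqrt(2025) = 45
θ = arctan(b/a) = arctan(-22.5/-38.9711) (quadrant-adjusted) = 210°
z = 45(cos 210° + i sin 210°)


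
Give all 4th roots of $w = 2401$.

|w| = 2401, arg(w) = 0°
Root modulus = 2401^(1/4) = 7
Root arguments: θ_k = (0° + 360°k)/4 for k = 0, 1, ..., 3
Roots: 7, 7i, -7, -7i


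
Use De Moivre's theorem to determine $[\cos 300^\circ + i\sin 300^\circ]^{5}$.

By De Moivre: z^n = r^n(cos(nθ) + i sin(nθ))
= 1^5(cos(5*300°) + i sin(5*300°))
= 1(cos 60° + i sin 60°)
= 1/2 + (sqrt(3)/2)i


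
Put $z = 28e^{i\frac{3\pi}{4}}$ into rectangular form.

a = r cos θ = 28 * -sqrt(2)/2 = -14*sqrt(2)
b = r sin θ = 28 * sqrt(2)/2 = 14*sqrt(2)
z = -14*sqrt(2) + 14*sqrt(2)i


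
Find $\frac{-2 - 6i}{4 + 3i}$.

Multiply numerator and denominator by conjugate (4 - 3i):
= (-2 - 6i)(4 - 3i) / (4^2 + 3^2)
= (-26 - 18i) / 25
= -26/25 - (18/25)i


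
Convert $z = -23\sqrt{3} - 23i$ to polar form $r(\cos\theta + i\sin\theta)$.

r = |z| = sqrt(a^2 + b^2) = sqrt((-23*sqrt(3))^2 + (-23)^2) = sqrt(1587 + 529) = sqrt(2116) = 46
θ = arctan(b/a) = arctan(-23/-39.8372) (quadrant-adjusted) = 210°
z = 46(cos 210° + i sin 210°)


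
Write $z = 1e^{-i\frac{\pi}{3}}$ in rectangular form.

a = r cos θ = 1 * 1/2 = 1/2
b = r sin θ = 1 * -sqrt(3)/2 = -sqrt(3)/2
z = 1/2 - (sqrt(3)/2)i


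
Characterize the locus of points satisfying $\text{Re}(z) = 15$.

Re(z) = x where z = x + yi; the equation x = 15 is satisfied by all points with that x-coordinate
Locus: Vertical line x = 15


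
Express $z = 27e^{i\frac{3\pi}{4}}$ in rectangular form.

a = r cos θ = 27 * -sqrt(2)/2 = -27*sqrt(2)/2
b = r sin θ = 27 * sqrt(2)/2 = 27*sqrt(2)/2
z = -27*sqrt(2)/2 + (27*sqrt(2)/2)i


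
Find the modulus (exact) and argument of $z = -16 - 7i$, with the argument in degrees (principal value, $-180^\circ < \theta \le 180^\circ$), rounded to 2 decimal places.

|z| = sqrt((-16)^2 + (-7)^2) = sqrt(305)
arg(z) = arctan(b/a) = arctan(-7/-16) (quadrant-adjusted) = -156.37°


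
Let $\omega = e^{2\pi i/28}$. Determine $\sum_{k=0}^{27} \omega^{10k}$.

Let ζ = ω^10 = e^(2πi·10/28). Since 28 ∤ 10, ζ ≠ 1.
Sum = Σ_{k=0}^{27} ζ^k = (ζ^28 - 1)/(ζ - 1) = (ω^{10·28} - 1)/(ζ - 1) = (1 - 1)/(ζ - 1) = 0


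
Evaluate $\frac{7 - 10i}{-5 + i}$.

Multiply numerator and denominator by conjugate (-5 - i):
= (7 - 10i)(-5 - i) / ((-5)^2 + 1^2)
= (-45 + 43i) / 26
= -45/26 + (43/26)i


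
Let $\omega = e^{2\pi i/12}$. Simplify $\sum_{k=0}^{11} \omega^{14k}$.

Let ζ = ω^14 = e^(2πi·14/12). Since 12 ∤ 14, ζ ≠ 1.
Sum = Σ_{k=0}^{11} ζ^k = (ζ^12 - 1)/(ζ - 1) = (ω^{14·12} - 1)/(ζ - 1) = (1 - 1)/(ζ - 1) = 0


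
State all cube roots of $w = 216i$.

|w| = 216, arg(w) = 90°
Root modulus = 216^(1/3) = 6
Root arguments: θ_k = (90° + 360°k)/3 for k = 0, 1, ..., 2
Roots: 3*sqrt(3) + 3i, -3*sqrt(3) + 3i, -6i


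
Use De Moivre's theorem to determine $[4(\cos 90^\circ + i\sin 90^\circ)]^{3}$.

By De Moivre: z^n = r^n(cos(nθ) + i sin(nθ))
= 4^3(cos(3*90°) + i sin(3*90°))
= 64(cos 270° + i sin 270°)
= -64i


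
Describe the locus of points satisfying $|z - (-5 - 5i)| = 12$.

|z - z0| = r describes a circle centered at z0 with radius r
Here z0 = -5 - 5i and r = 12
Locus: Circle centered at (-5, -5) with radius 12


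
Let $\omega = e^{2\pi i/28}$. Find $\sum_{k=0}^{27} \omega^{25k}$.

Let ζ = ω^25 = e^(2πi·25/28). Since 28 ∤ 25, ζ ≠ 1.
Sum = Σ_{k=0}^{27} ζ^k = (ζ^28 - 1)/(ζ - 1) = (ω^{25·28} - 1)/(ζ - 1) = (1 - 1)/(ζ - 1) = 0


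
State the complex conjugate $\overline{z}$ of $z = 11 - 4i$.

If z = a + bi, then conjugate(z) = a - bi
conjugate(11 - 4i) = 11 + 4i


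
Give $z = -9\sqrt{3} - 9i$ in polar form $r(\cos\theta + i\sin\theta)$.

r = |z| = sqrt(a^2 + b^2) = sqrt((-9*sqrt(3))^2 + (-9)^2) = sqrt(243 + 81) = sqrt(324) = 18
θ = arctan(b/a) = arctan(-9/-15.5885) (quadrant-adjusted) = 210°
z = 18(cos 210° + i sin 210°)


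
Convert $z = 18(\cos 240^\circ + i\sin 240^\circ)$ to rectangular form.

a = r cos θ = 18 * -1/2 = -9
b = r sin θ = 18 * -sqrt(3)/2 = -9*sqrt(3)
z = -9 - 9*sqrt(3)i


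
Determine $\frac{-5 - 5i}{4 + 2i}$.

Multiply numerator and denominator by conjugate (4 - 2i):
= (-5 - 5i)(4 - 2i) / (4^2 + 2^2)
= (-30 - 10i) / 20
Divide through by 10: (-3 - i) / 2
= -3/2 - (1/2)i


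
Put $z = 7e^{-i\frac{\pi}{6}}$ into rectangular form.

a = r cos θ = 7 * sqrt(3)/2 = 7*sqrt(3)/2
b = r sin θ = 7 * -1/2 = -7/2
z = 7*sqrt(3)/2 - (7/2)i


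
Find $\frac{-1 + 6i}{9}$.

Divisor is real, so divide each part by 9:
= -1/9 + (2/3)i


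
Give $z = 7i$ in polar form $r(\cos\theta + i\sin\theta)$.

r = |z| = sqrt(a^2 + b^2) = sqrt((0)^2 + (7)^2) = sqrt(0 + 49) = sqrt(49) = 7
a = 0 and b > 0, so z lies on the positive imaginary axis: θ = 90°
z = 7(cos 90° + i sin 90°)


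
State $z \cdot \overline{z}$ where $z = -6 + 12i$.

z * conjugate(z) = |z|^2 = a^2 + b^2
= (-6)^2 + 12^2 = 180


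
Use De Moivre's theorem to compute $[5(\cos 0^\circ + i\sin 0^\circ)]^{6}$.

By De Moivre: z^n = r^n(cos(nθ) + i sin(nθ))
= 5^6(cos(6*0°) + i sin(6*0°))
= 15625(cos 0° + i sin 0°)
= 15625


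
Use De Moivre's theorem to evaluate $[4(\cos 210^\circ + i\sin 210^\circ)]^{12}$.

By De Moivre: z^n = r^n(cos(nθ) + i sin(nθ))
= 4^12(cos(12*210°) + i sin(12*210°))
= 16777216(cos 0° + i sin 0°)
= 16777216


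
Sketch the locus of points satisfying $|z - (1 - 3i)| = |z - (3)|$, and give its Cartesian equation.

|z - z1| = |z - z2| means z is equidistant from z1 and z2,
i.e. the perpendicular bisector of the segment from (1, -3) to (3, 0) (midpoint (2, -3/2)).
With z = x + yi, square both sides:
(x - 1)^2 + (y - (-3))^2 = (x - 3)^2 + (y - 0)^2
The x^2 and y^2 terms cancel: 4x + 6y = 9 - 10 = -1
Simplify: 4x + 6y = -1
Locus: Perpendicular bisector of the segment from (1, -3) to (3, 0): the line 4x + 6y = -1


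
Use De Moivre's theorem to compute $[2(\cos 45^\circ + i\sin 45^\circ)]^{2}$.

By De Moivre: z^n = r^n(cos(nθ) + i sin(nθ))
= 2^2(cos(2*45°) + i sin(2*45°))
= 4(cos 90° + i sin 90°)
= 4i


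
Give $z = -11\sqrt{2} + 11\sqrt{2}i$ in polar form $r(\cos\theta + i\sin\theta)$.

r = |z| = sqrt(a^2 + b^2) = sqrt((-11*sqrt(2))^2 + (11*sqrt(2))^2) = sqrt(242 + 242) = sqrt(484) = 22
θ = arctan(b/a) = arctan(15.5563/-15.5563) (quadrant-adjusted) = 135°
z = 22(cos 135° + i sin 135°)


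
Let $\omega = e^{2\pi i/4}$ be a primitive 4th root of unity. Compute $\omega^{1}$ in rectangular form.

ω^1 = e^(2πi·1/4) = e^(i·1π/2)
= cos(1π/2) + i sin(1π/2)
= i


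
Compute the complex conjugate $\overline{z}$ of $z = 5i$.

If z = a + bi, then conjugate(z) = a - bi
conjugate(5i) = -5i


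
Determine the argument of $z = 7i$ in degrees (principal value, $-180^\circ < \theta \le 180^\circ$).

a = 0 and b > 0, so z lies on the positive imaginary axis: θ = 90°


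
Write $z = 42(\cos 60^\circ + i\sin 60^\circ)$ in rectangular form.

a = r cos θ = 42 * 1/2 = 21
b = r sin θ = 42 * sqrt(3)/2 = 21*sqrt(3)
z = 21 + 21*sqrt(3)i


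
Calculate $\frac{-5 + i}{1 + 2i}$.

Multiply numerator and denominator by conjugate (1 - 2i):
= (-5 + i)(1 - 2i) / (1^2 + 2^2)
= (-3 + 11i) / 5
= -3/5 + (11/5)i


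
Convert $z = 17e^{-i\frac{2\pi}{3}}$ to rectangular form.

a = r cos θ = 17 * -1/2 = -17/2
b = r sin θ = 17 * -sqrt(3)/2 = -17*sqrt(3)/2
z = -17/2 - (17*sqrt(3)/2)i


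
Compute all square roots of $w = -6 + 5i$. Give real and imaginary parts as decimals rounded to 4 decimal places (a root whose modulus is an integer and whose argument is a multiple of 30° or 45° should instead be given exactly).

|w| = sqrt(61) ≈ 7.810250, arg(w) ≈ 140.194429°
Root modulus = sqrt(61)^(1/2) ≈ 2.794682
Root arguments: θ_k = (arg(w) + 360°k)/2 for k = 0, 1, ..., 1
Compute each root as (root modulus)(cos θ_k + i sin θ_k) using full-precision intermediates, then round to 4 decimal places.
Roots: 0.9514 + 2.6278i, -0.9514 - 2.6278i


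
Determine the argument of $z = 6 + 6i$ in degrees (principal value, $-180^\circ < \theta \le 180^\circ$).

θ = arctan(b/a) = arctan(6/6) (quadrant-adjusted) = 45°


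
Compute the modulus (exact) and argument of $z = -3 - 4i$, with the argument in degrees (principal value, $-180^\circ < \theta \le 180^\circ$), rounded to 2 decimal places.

|z| = sqrt((-3)^2 + (-4)^2) = 5
arg(z) = arctan(b/a) = arctan(-4/-3) (quadrant-adjusted) = -126.87°


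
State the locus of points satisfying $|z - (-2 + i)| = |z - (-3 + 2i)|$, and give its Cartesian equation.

|z - z1| = |z - z2| means z is equidistant from z1 and z2,
i.e. the perpendicular bisector of the segment from (-2, 1) to (-3, 2) (midpoint (-5/2, 3/2)).
With z = x + yi, square both sides:
(x - (-2))^2 + (y - 1)^2 = (x - (-3))^2 + (y - 2)^2
The x^2 and y^2 terms cancel: -2x + 2y = 13 - 5 = 8
Simplify: x - y = -4
Locus: Perpendicular bisector of the segment from (-2, 1) to (-3, 2): the line x - y = -4


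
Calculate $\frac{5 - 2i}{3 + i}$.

Multiply numerator and denominator by conjugate (3 - i):
= (5 - 2i)(3 - i) / (3^2 + 1^2)
= (13 - 11i) / 10
= 13/10 - (11/10)i


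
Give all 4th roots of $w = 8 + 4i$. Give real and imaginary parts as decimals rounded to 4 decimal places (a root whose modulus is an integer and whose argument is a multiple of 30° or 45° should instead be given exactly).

|w| = sqrt(80) ≈ 8.944272, arg(w) ≈ 26.565051°
Root modulus = sqrt(80)^(1/4) ≈ 1.729363
Root arguments: θ_k = (arg(w) + 360°k)/4 for k = 0, 1, ..., 3
Compute each root as (root modulus)(cos θ_k + i sin θ_k) using full-precision intermediates, then round to 4 decimal places.
Roots: 1.7178 + 0.2000i, -0.2000 + 1.7178i, -1.7178 - 0.2000i, 0.2000 - 1.7178i


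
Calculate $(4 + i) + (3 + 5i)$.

(4 + 3) + (1 + 5)i = 7 + 6i


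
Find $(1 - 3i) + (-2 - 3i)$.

(1 + (-2)) + (-3 + (-3))i = -1 - 6i


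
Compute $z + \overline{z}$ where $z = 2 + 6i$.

z + conjugate(z) = (a + bi) + (a - bi) = 2a
= 2 * 2 = 4


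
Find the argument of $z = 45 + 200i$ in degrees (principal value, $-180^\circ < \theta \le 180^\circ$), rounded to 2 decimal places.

θ = arctan(b/a) = arctan(200/45) (quadrant-adjusted) = 77.32°


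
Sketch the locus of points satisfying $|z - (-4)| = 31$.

|z - z0| = r describes a circle centered at z0 with radius r
Here z0 = -4 and r = 31
Locus: Circle centered at (-4, 0) with radius 31


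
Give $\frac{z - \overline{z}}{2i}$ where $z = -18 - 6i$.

z - conjugate(z) = 2bi
(z - conjugate(z))/(2i) = 2bi/(2i) = b = -6


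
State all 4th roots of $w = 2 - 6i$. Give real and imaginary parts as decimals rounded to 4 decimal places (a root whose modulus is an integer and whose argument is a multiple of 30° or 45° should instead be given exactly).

|w| = sqrt(40) ≈ 6.324555, arg(w) ≈ 288.434949°
Root modulus = sqrt(40)^(1/4) ≈ 1.585833
Root arguments: θ_k = (arg(w) + 360°k)/4 for k = 0, 1, ..., 3
Compute each root as (root modulus)(cos θ_k + i sin θ_k) using full-precision intermediates, then round to 4 decimal places.
Roots: 0.4872 + 1.5091i, -1.5091 + 0.4872i, -0.4872 - 1.5091i, 1.5091 - 0.4872i


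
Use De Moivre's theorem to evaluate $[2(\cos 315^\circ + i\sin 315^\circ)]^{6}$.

By De Moivre: z^n = r^n(cos(nθ) + i sin(nθ))
= 2^6(cos(6*315°) + i sin(6*315°))
= 64(cos 90° + i sin 90°)
= 64i


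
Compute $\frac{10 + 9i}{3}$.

Divisor is real, so divide each part by 3:
= 10/3 + 3i


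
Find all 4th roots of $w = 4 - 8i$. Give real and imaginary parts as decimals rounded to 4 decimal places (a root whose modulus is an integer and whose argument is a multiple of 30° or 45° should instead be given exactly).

|w| = sqrt(80) ≈ 8.944272, arg(w) ≈ 296.565051°
Root modulus = sqrt(80)^(1/4) ≈ 1.729363
Root arguments: θ_k = (arg(w) + 360°k)/4 for k = 0, 1, ..., 3
Compute each root as (root modulus)(cos θ_k + i sin θ_k) using full-precision intermediates, then round to 4 decimal places.
Roots: 0.4726 + 1.6635i, -1.6635 + 0.4726i, -0.4726 - 1.6635i, 1.6635 - 0.4726i


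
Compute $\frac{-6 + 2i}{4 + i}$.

Multiply numerator and denominator by conjugate (4 - i):
= (-6 + 2i)(4 - i) / (4^2 + 1^2)
= (-22 + 14i) / 17
= -22/17 + (14/17)i


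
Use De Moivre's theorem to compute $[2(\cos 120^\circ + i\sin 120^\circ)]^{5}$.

By De Moivre: z^n = r^n(cos(nθ) + i sin(nθ))
= 2^5(cos(5*120°) + i sin(5*120°))
= 32(cos 240° + i sin 240°)
= -16 - 16*sqrt(3)i


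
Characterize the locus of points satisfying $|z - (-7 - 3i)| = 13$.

|z - z0| = r describes a circle centered at z0 with radius r
Here z0 = -7 - 3i and r = 13
Locus: Circle centered at (-7, -3) with radius 13


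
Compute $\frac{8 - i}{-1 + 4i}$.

Multiply numerator and denominator by conjugate (-1 - 4i):
= (8 - i)(-1 - 4i) / ((-1)^2 + 4^2)
= (-12 - 31i) / 17
= -12/17 - (31/17)i


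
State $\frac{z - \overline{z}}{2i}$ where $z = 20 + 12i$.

z - conjugate(z) = 2bi
(z - conjugate(z))/(2i) = 2bi/(2i) = b = 12


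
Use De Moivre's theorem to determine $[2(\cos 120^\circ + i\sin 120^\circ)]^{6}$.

By De Moivre: z^n = r^n(cos(nθ) + i sin(nθ))
= 2^6(cos(6*120°) + i sin(6*120°))
= 64(cos 0° + i sin 0°)
= 64


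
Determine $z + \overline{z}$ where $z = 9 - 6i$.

z + conjugate(z) = (a + bi) + (a - bi) = 2a
= 2 * 9 = 18


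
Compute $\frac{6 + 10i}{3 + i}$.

Multiply numerator and denominator by conjugate (3 - i):
= (6 + 10i)(3 - i) / (3^2 + 1^2)
= (28 + 24i) / 10
Divide through by 2: (14 + 12i) / 5
= 14/5 + (12/5)i


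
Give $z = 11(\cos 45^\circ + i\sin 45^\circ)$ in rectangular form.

a = r cos θ = 11 * sqrt(2)/2 = 11*sqrt(2)/2
b = r sin θ = 11 * sqrt(2)/2 = 11*sqrt(2)/2
z = 11*sqrt(2)/2 + (11*sqrt(2)/2)i


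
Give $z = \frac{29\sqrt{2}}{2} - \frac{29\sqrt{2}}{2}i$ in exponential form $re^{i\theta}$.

r = |z| = sqrt((29*sqrt(2)/2)^2 + (-29*sqrt(2)/2)^2) = sqrt(841/2 + 841/2) = sqrt(841) = 29
θ = arctan(b/a) = arctan(-20.5061/20.5061) (quadrant-adjusted) = -45° = -π/4
z = 29e^(-i*π/4)


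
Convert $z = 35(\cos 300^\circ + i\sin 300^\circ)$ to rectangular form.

a = r cos θ = 35 * 1/2 = 35/2
b = r sin θ = 35 * -sqrt(3)/2 = -35*sqrt(3)/2
z = 35/2 - (35*sqrt(3)/2)i


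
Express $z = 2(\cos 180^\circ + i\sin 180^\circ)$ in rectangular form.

a = r cos θ = 2 * -1 = -2
b = r sin θ = 2 * 0 = 0
z = -2


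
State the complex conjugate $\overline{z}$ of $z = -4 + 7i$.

If z = a + bi, then conjugate(z) = a - bi
conjugate(-4 + 7i) = -4 - 7i


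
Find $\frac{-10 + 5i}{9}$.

Divisor is real, so divide each part by 9:
= -10/9 + (5/9)i


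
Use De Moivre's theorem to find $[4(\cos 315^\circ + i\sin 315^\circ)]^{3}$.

By De Moivre: z^n = r^n(cos(nθ) + i sin(nθ))
= 4^3(cos(3*315°) + i sin(3*315°))
= 64(cos 225° + i sin 225°)
= -32*sqrt(2) - 32*sqrt(2)i


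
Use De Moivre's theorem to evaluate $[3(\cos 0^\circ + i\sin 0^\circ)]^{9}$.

By De Moivre: z^n = r^n(cos(nθ) + i sin(nθ))
= 3^9(cos(9*0°) + i sin(9*0°))
= 19683(cos 0° + i sin 0°)
= 19683


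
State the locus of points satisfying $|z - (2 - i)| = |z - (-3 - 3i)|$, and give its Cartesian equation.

|z - z1| = |z - z2| means z is equidistant from z1 and z2,
i.e. the perpendicular bisector of the segment from (2, -1) to (-3, -3) (midpoint (-1/2, -2)).
With z = x + yi, square both sides:
(x - 2)^2 + (y - (-1))^2 = (x - (-3))^2 + (y - (-3))^2
The x^2 and y^2 terms cancel: -10x + (-4)y = 18 - 5 = 13
Simplify: 10x + 4y = -13
Locus: Perpendicular bisector of the segment from (2, -1) to (-3, -3): the line 10x + 4y = -13


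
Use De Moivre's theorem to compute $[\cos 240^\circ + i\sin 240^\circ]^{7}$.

By De Moivre: z^n = r^n(cos(nθ) + i sin(nθ))
= 1^7(cos(7*240°) + i sin(7*240°))
= 1(cos 240° + i sin 240°)
= -1/2 - (sqrt(3)/2)i


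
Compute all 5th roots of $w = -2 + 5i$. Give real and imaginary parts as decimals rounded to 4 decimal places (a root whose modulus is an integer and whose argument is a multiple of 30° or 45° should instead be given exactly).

|w| = sqrt(29) ≈ 5.385165, arg(w) ≈ 111.801409°
Root modulus = sqrt(29)^(1/5) ≈ 1.400360
Root arguments: θ_k = (arg(w) + 360°k)/5 for k = 0, 1, ..., 4
Compute each root as (root modulus)(cos θ_k + i sin θ_k) using full-precision intermediates, then round to 4 decimal places.
Roots: 1.2951 + 0.5327i, -0.1065 + 1.3963i, -1.3609 + 0.3302i, -0.7346 - 1.1922i, 0.9069 - 1.0671i


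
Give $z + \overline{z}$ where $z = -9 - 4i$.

z + conjugate(z) = (a + bi) + (a - bi) = 2a
= 2 * (-9) = -18


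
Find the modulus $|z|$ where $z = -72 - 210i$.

|z| = sqrt(a^2 + b^2) = sqrt((-72)^2 + (-210)^2) = sqrt(49284) = 222


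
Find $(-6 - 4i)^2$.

(a + bi)^2 = a^2 - b^2 + 2abi
= (-6)^2 - (-4)^2 + 2*(-6)*(-4)i
= 20 + 48i


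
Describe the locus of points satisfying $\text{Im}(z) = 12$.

Im(z) = y where z = x + yi; the equation y = 12 is satisfied by all points with that y-coordinate
Locus: Horizontal line y = 12


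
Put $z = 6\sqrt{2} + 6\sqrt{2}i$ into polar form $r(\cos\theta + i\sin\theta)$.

r = |z| = sqrt(a^2 + b^2) = sqrt((6*sqrt(2))^2 + (6*sqrt(2))^2) = sqrt(72 + 72) = sqrt(144) = 12
θ = arctan(b/a) = arctan(8.4853/8.4853) (quadrant-adjusted) = 45°
z = 12(cos 45° + i sin 45°)


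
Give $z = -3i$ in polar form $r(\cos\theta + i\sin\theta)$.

r = |z| = sqrt(a^2 + b^2) = sqrt((0)^2 + (-3)^2) = sqrt(0 + 9) = sqrt(9) = 3
a = 0 and b < 0, so z lies on the negative imaginary axis: θ = 270°
z = 3(cos 270° + i sin 270°)


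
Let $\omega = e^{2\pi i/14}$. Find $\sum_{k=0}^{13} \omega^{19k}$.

Let ζ = ω^19 = e^(2πi·19/14). Since 14 ∤ 19, ζ ≠ 1.
Sum = Σ_{k=0}^{13} ζ^k = (ζ^14 - 1)/(ζ - 1) = (ω^{19·14} - 1)/(ζ - 1) = (1 - 1)/(ζ - 1) = 0


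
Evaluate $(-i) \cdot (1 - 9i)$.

(a1*a2 - b1*b2) + (a1*b2 + b1*a2)i
= (0 - 9) + (0 + (-1))i
= -9 - i


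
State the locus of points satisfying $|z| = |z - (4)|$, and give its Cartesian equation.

|z - z1| = |z - z2| means z is equidistant from z1 and z2,
i.e. the perpendicular bisector of the segment from (0, 0) to (4, 0) (midpoint (2, 0)).
With z = x + yi, square both sides:
(x - 0)^2 + (y - 0)^2 = (x - 4)^2 + (y - 0)^2
The x^2 and y^2 terms cancel: 8x + 0y = 16 - 0 = 16
Simplify: x = 2
Locus: Perpendicular bisector of the segment from (0, 0) to (4, 0): the line x = 2


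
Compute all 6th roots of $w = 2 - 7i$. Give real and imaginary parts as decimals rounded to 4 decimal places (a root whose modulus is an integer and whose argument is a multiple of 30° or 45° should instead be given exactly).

|w| = sqrt(53) ≈ 7.280110, arg(w) ≈ 285.945396°
Root modulus = sqrt(53)^(1/6) ≈ 1.392162
Root arguments: θ_k = (arg(w) + 360°k)/6 for k = 0, 1, ..., 5
Compute each root as (root modulus)(cos θ_k + i sin θ_k) using full-precision intermediates, then round to 4 decimal places.
Roots: 0.9377 + 1.0290i, -0.4223 + 1.3266i, -1.3600 + 0.2976i, -0.9377 - 1.0290i, 0.4223 - 1.3266i, 1.3600 - 0.2976i


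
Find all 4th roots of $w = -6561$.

|w| = 6561, arg(w) = 180°
Root modulus = 6561^(1/4) = 9
Root arguments: θ_k = (180° + 360°k)/4 for k = 0, 1, ..., 3
Roots: 9*sqrt(2)/2 + (9*sqrt(2)/2)i, -9*sqrt(2)/2 + (9*sqrt(2)/2)i, -9*sqrt(2)/2 - (9*sqrt(2)/2)i, 9*sqrt(2)/2 - (9*sqrt(2)/2)i


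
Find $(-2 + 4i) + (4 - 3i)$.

(-2 + 4) + (4 + (-3))i = 2 + i


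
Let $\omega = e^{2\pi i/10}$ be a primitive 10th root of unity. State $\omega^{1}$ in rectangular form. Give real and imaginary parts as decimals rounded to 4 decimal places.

ω^1 = e^(2πi·1/10) = e^(i·1π/5)
= cos(1π/5) + i sin(1π/5)
= 0.8090 + 0.5878i


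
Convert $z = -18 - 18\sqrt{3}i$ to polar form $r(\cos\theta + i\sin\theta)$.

r = |z| = sqrt(a^2 + b^2) = sqrt((-18)^2 + (-18*sqrt(3))^2) = sqrt(324 + 972) = sqrt(1296) = 36
θ = arctan(b/a) = arctan(-31.1769/-18) (quadrant-adjusted) = 240°
z = 36(cos 240° + i sin 240°)


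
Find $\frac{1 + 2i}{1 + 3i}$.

Multiply numerator and denominator by conjugate (1 - 3i):
= (1 + 2i)(1 - 3i) / (1^2 + 3^2)
= (7 - i) / 10
= 7/10 - (1/10)i


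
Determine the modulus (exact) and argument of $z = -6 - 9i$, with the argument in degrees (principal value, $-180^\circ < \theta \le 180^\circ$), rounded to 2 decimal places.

|z| = sqrt((-6)^2 + (-9)^2) = sqrt(117)
arg(z) = arctan(b/a) = arctan(-9/-6) (quadrant-adjusted) = -123.69°


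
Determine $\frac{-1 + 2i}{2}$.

Divisor is real, so divide each part by 2:
= -1/2 + i


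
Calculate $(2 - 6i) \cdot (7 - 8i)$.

(a1*a2 - b1*b2) + (a1*b2 + b1*a2)i
= (14 - 48) + (-16 + (-42))i
= -34 - 58i


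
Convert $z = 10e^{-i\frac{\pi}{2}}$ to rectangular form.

a = r cos θ = 10 * 0 = 0
b = r sin θ = 10 * -1 = -10
z = -10i


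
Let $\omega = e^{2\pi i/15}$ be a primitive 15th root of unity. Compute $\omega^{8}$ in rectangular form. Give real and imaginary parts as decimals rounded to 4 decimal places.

ω^8 = e^(2πi·8/15) = e^(i·16π/15)
= cos(16π/15) + i sin(16π/15)
= -0.9781 - 0.2079i


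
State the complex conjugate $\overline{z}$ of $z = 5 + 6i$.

If z = a + bi, then conjugate(z) = a - bi
conjugate(5 + 6i) = 5 - 6i


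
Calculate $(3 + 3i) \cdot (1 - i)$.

(a1*a2 - b1*b2) + (a1*b2 + b1*a2)i
= (3 - (-3)) + (-3 + 3)i
= 6


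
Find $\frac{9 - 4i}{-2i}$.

Multiply numerator and denominator by conjugate (2i):
= (9 - 4i)(2i) / (0^2 + (-2)^2)
= (8 + 18i) / 4
Divide through by 2: (4 + 9i) / 2
= 2 + (9/2)i


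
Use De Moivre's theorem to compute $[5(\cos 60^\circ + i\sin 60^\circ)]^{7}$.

By De Moivre: z^n = r^n(cos(nθ) + i sin(nθ))
= 5^7(cos(7*60°) + i sin(7*60°))
= 78125(cos 60° + i sin 60°)
= 78125/2 + (78125*sqrt(3)/2)i


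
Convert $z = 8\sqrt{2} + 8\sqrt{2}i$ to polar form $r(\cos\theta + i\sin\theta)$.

r = |z| = sqrt(a^2 + b^2) = sqrt((8*sqrt(2))^2 + (8*sqrt(2))^2) = sqrt(128 + 128) = sqrt(256) = 16
θ = arctan(b/a) = arctan(11.3137/11.3137) (quadrant-adjusted) = 45°
z = 16(cos 45° + i sin 45°)


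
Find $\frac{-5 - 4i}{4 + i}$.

Multiply numerator and denominator by conjugate (4 - i):
= (-5 - 4i)(4 - i) / (4^2 + 1^2)
= (-24 - 11i) / 17
= -24/17 - (11/17)i


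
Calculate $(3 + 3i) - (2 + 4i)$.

(3 - 2) + (3 - 4)i = 1 - i


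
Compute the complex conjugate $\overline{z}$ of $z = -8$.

If z = a + bi, then conjugate(z) = a - bi
conjugate(-8) = -8


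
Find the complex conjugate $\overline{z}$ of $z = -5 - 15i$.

If z = a + bi, then conjugate(z) = a - bi
conjugate(-5 - 15i) = -5 + 15i


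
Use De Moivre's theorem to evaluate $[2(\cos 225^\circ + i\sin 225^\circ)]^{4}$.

By De Moivre: z^n = r^n(cos(nθ) + i sin(nθ))
= 2^4(cos(4*225°) + i sin(4*225°))
= 16(cos 180° + i sin 180°)
= -16


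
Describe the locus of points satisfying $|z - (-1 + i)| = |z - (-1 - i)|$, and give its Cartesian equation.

|z - z1| = |z - z2| means z is equidistant from z1 and z2,
i.e. the perpendicular bisector of the segment from (-1, 1) to (-1, -1) (midpoint (-1, 0)).
With z = x + yi, square both sides:
(x - (-1))^2 + (y - 1)^2 = (x - (-1))^2 + (y - (-1))^2
The x^2 and y^2 terms cancel: 0x + (-4)y = 2 - 2 = 0
Simplify: y = 0
Locus: Perpendicular bisector of the segment from (-1, 1) to (-1, -1): the line y = 0


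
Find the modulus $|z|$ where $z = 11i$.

|z| = sqrt(a^2 + b^2) = sqrt(0^2 + 11^2) = sqrt(121) = 11


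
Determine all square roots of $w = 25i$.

|w| = 25, arg(w) = 90°
Root modulus = 25^(1/2) = 5
Root arguments: θ_k = (90° + 360°k)/2 for k = 0, 1, ..., 1
Roots: 5*sqrt(2)/2 + (5*sqrt(2)/2)i, -5*sqrt(2)/2 - (5*sqrt(2)/2)i


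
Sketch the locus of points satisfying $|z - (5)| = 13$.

|z - z0| = r describes a circle centered at z0 with radius r
Here z0 = 5 and r = 13
Locus: Circle centered at (5, 0) with radius 13


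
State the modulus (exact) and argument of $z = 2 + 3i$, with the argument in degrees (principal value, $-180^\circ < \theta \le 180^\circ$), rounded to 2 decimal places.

|z| = sqrt(2^2 + 3^2) = sqrt(13)
arg(z) = arctan(b/a) = arctan(3/2) (quadrant-adjusted) = 56.31°


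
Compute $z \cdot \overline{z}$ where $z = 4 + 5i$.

z * conjugate(z) = |z|^2 = a^2 + b^2
= 4^2 + 5^2 = 41


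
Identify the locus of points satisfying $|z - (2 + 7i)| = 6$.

|z - z0| = r describes a circle centered at z0 with radius r
Here z0 = 2 + 7i and r = 6
Locus: Circle centered at (2, 7) with radius 6


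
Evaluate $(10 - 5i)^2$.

(a + bi)^2 = a^2 - b^2 + 2abi
= 10^2 - (-5)^2 + 2*10*(-5)i
= 75 - 100i


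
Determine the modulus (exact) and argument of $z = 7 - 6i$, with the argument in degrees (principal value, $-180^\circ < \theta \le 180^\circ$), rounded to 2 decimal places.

|z| = sqrt(7^2 + (-6)^2) = sqrt(85)
arg(z) = arctan(b/a) = arctan(-6/7) (quadrant-adjusted) = -40.60°


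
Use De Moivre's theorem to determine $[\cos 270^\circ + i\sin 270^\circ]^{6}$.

By De Moivre: z^n = r^n(cos(nθ) + i sin(nθ))
= 1^6(cos(6*270°) + i sin(6*270°))
= 1(cos 180° + i sin 180°)
= -1


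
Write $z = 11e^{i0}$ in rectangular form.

a = r cos θ = 11 * 1 = 11
b = r sin θ = 11 * 0 = 0
z = 11


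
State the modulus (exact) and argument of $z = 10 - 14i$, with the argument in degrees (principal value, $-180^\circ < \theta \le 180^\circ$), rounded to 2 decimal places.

|z| = sqrt(10^2 + (-14)^2) = sqrt(296)
arg(z) = arctan(b/a) = arctan(-14/10) (quadrant-adjusted) = -54.46°


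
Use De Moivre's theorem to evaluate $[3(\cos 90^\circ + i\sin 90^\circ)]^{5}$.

By De Moivre: z^n = r^n(cos(nθ) + i sin(nθ))
= 3^5(cos(5*90°) + i sin(5*90°))
= 243(cos 90° + i sin 90°)
= 243i


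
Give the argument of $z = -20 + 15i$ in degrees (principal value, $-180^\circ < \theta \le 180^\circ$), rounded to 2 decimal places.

θ = arctan(b/a) = arctan(15/-20) (quadrant-adjusted) = 143.13°


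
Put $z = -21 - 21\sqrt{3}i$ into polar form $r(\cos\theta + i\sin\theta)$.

r = |z| = sqrt(a^2 + b^2) = sqrt((-21)^2 + (-21*sqrt(3))^2) = sqrt(441 + 1323) = sqrt(1764) = 42
θ = arctan(b/a) = arctan(-36.3731/-21) (quadrant-adjusted) = 240°
z = 42(cos 240° + i sin 240°)


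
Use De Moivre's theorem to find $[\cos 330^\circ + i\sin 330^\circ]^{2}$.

By De Moivre: z^n = r^n(cos(nθ) + i sin(nθ))
= 1^2(cos(2*330°) + i sin(2*330°))
= 1(cos 300° + i sin 300°)
= 1/2 - (sqrt(3)/2)i


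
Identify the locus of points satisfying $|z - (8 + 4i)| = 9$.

|z - z0| = r describes a circle centered at z0 with radius r
Here z0 = 8 + 4i and r = 9
Locus: Circle centered at (8, 4) with radius 9


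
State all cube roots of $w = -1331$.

|w| = 1331, arg(w) = 180°
Root modulus = 1331^(1/3) = 11
Root arguments: θ_k = (180° + 360°k)/3 for k = 0, 1, ..., 2
Roots: 11/2 + (11*sqrt(3)/2)i, -11, 11/2 - (11*sqrt(3)/2)i


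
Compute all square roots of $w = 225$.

|w| = 225, arg(w) = 0°
Root modulus = 225^(1/2) = 15
Root arguments: θ_k = (0° + 360°k)/2 for k = 0, 1, ..., 1
Roots: 15, -15


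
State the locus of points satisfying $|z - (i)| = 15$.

|z - z0| = r describes a circle centered at z0 with radius r
Here z0 = i and r = 15
Locus: Circle centered at (0, 1) with radius 15


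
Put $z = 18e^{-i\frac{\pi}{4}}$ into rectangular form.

a = r cos θ = 18 * sqrt(2)/2 = 9*sqrt(2)
b = r sin θ = 18 * -sqrt(2)/2 = -9*sqrt(2)
z = 9*sqrt(2) - 9*sqrt(2)i


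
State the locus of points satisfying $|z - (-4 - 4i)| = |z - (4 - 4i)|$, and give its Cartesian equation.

|z - z1| = |z - z2| means z is equidistant from z1 and z2,
i.e. the perpendicular bisector of the segment from (-4, -4) to (4, -4) (midpoint (0, -4)).
With z = x + yi, square both sides:
(x - (-4))^2 + (y - (-4))^2 = (x - 4)^2 + (y - (-4))^2
The x^2 and y^2 terms cancel: 16x + 0y = 32 - 32 = 0
Simplify: x = 0
Locus: Perpendicular bisector of the segment from (-4, -4) to (4, -4): the line x = 0


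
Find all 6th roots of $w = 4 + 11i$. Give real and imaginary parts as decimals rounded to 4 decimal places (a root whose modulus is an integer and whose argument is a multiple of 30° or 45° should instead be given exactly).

|w| = sqrt(137) ≈ 11.704700, arg(w) ≈ 70.016893°
Root modulus = sqrt(137)^(1/6) ≈ 1.506815
Root arguments: θ_k = (arg(w) + 360°k)/6 for k = 0, 1, ..., 5
Compute each root as (root modulus)(cos θ_k + i sin θ_k) using full-precision intermediates, then round to 4 decimal places.
Roots: 1.4757 + 0.3048i, 0.4739 + 1.4304i, -1.0018 + 1.1256i, -1.4757 - 0.3048i, -0.4739 - 1.4304i, 1.0018 - 1.1256i


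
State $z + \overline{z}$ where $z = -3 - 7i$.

z + conjugate(z) = (a + bi) + (a - bi) = 2a
= 2 * (-3) = -6


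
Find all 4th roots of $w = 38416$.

|w| = 38416, arg(w) = 0°
Root modulus = 38416^(1/4) = 14
Root arguments: θ_k = (0° + 360°k)/4 for k = 0, 1, ..., 3
Roots: 14, 14i, -14, -14i


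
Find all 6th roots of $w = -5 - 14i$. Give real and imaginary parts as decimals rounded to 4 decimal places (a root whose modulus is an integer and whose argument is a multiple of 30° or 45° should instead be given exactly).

|w| = sqrt(221) ≈ 14.866069, arg(w) ≈ 250.346176°
Root modulus = sqrt(221)^(1/6) ≈ 1.568072
Root arguments: θ_k = (arg(w) + 360°k)/6 for k = 0, 1, ..., 5
Compute each root as (root modulus)(cos θ_k + i sin θ_k) using full-precision intermediates, then round to 4 decimal places.
Roots: 1.1703 + 1.0436i, -0.3186 + 1.5354i, -1.4890 + 0.4917i, -1.1703 - 1.0436i, 0.3186 - 1.5354i, 1.4890 - 0.4917i


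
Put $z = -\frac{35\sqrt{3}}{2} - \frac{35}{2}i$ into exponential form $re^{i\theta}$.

r = |z| = sqrt((-35*sqrt(3)/2)^2 + (-35/2)^2) = sqrt(3675/4 + 1225/4) = sqrt(1225) = 35
θ = arctan(b/a) = arctan(-17.5/-30.3109) (quadrant-adjusted) = 210° = 7π/6
z = 35e^(i*7π/6)


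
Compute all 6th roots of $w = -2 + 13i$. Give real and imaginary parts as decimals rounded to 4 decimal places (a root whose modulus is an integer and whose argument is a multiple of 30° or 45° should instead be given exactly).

|w| = sqrt(173) ≈ 13.152946, arg(w) ≈ 98.746162°
Root modulus = sqrt(173)^(1/6) ≈ 1.536398
Root arguments: θ_k = (arg(w) + 360°k)/6 for k = 0, 1, ..., 5
Compute each root as (root modulus)(cos θ_k + i sin θ_k) using full-precision intermediates, then round to 4 decimal places.
Roots: 1.4735 + 0.4353i, 0.3598 + 1.4937i, -1.1137 + 1.0584i, -1.4735 - 0.4353i, -0.3598 - 1.4937i, 1.1137 - 1.0584i


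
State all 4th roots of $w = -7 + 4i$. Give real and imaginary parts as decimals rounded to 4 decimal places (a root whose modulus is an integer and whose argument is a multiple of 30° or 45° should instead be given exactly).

|w| = sqrt(65) ≈ 8.062258, arg(w) ≈ 150.255119°
Root modulus = sqrt(65)^(1/4) ≈ 1.685055
Root arguments: θ_k = (arg(w) + 360°k)/4 for k = 0, 1, ..., 3
Compute each root as (root modulus)(cos θ_k + i sin θ_k) using full-precision intermediates, then round to 4 decimal places.
Roots: 1.3357 + 1.0273i, -1.0273 + 1.3357i, -1.3357 - 1.0273i, 1.0273 - 1.3357i


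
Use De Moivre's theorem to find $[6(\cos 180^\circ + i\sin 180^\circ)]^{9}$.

By De Moivre: z^n = r^n(cos(nθ) + i sin(nθ))
= 6^9(cos(9*180°) + i sin(9*180°))
= 10077696(cos 180° + i sin 180°)
= -10077696


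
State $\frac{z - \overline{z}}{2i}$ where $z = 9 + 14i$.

z - conjugate(z) = 2bi
(z - conjugate(z))/(2i) = 2bi/(2i) = b = 14


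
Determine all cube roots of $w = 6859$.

|w| = 6859, arg(w) = 0°
Root modulus = 6859^(1/3) = 19
Root arguments: θ_k = (0° + 360°k)/3 for k = 0, 1, ..., 2
Roots: 19, -19/2 + (19*sqrt(3)/2)i, -19/2 - (19*sqrt(3)/2)i


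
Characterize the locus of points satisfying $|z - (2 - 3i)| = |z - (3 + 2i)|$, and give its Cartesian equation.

|z - z1| = |z - z2| means z is equidistant from z1 and z2,
i.e. the perpendicular bisector of the segment from (2, -3) to (3, 2) (midpoint (5/2, -1/2)).
With z = x + yi, square both sides:
(x - 2)^2 + (y - (-3))^2 = (x - 3)^2 + (y - 2)^2
The x^2 and y^2 terms cancel: 2x + 10y = 13 - 13 = 0
Simplify: x + 5y = 0
Locus: Perpendicular bisector of the segment from (2, -3) to (3, 2): the line x + 5y = 0


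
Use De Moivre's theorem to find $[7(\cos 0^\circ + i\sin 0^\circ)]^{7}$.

By De Moivre: z^n = r^n(cos(nθ) + i sin(nθ))
= 7^7(cos(7*0°) + i sin(7*0°))
= 823543(cos 0° + i sin 0°)
= 823543


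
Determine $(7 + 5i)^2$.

(a + bi)^2 = a^2 - b^2 + 2abi
= 7^2 - 5^2 + 2*7*5i
= 24 + 70i


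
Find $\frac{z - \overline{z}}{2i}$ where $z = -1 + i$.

z - conjugate(z) = 2bi
(z - conjugate(z))/(2i) = 2bi/(2i) = b = 1


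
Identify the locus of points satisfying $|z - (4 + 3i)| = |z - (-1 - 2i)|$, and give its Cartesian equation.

|z - z1| = |z - z2| means z is equidistant from z1 and z2,
i.e. the perpendicular bisector of the segment from (4, 3) to (-1, -2) (midpoint (3/2, 1/2)).
With z = x + yi, square both sides:
(x - 4)^2 + (y - 3)^2 = (x - (-1))^2 + (y - (-2))^2
The x^2 and y^2 terms cancel: -10x + (-10)y = 5 - 25 = -20
Simplify: x + y = 2
Locus: Perpendicular bisector of the segment from (4, 3) to (-1, -2): the line x + y = 2


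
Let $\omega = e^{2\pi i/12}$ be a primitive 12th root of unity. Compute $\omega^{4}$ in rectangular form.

ω^4 = e^(2πi·4/12) = e^(i·2π/3)
= cos(2π/3) + i sin(2π/3)
= -1/2 + (sqrt(3)/2)i


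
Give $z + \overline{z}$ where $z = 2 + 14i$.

z + conjugate(z) = (a + bi) + (a - bi) = 2a
= 2 * 2 = 4


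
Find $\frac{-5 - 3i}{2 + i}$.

Multiply numerator and denominator by conjugate (2 - i):
= (-5 - 3i)(2 - i) / (2^2 + 1^2)
= (-13 - i) / 5
= -13/5 - (1/5)i


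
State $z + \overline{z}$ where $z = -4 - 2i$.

z + conjugate(z) = (a + bi) + (a - bi) = 2a
= 2 * (-4) = -8


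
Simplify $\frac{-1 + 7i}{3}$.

Divisor is real, so divide each part by 3:
= -1/3 + (7/3)i


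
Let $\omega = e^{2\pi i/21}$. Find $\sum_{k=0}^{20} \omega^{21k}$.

Since 21 divides 21, ω^21 = (ω^21)^1 = 1^1 = 1, so every term is 1.
Sum = 21 · 1 = 21


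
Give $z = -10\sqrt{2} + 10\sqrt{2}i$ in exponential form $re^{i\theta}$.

r = |z| = sqrt((-10*sqrt(2))^2 + (10*sqrt(2))^2) = sqrt(200 + 200) = sqrt(400) = 20
θ = arctan(b/a) = arctan(14.1421/-14.1421) (quadrant-adjusted) = 135° = 3π/4
z = 20e^(i*3π/4)


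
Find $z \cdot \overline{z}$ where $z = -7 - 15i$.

z * conjugate(z) = |z|^2 = a^2 + b^2
= (-7)^2 + (-15)^2 = 274


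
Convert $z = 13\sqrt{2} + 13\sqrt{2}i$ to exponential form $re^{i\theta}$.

r = |z| = sqrt((13*sqrt(2))^2 + (13*sqrt(2))^2) = sqrt(338 + 338) = sqrt(676) = 26
θ = arctan(b/a) = arctan(18.3848/18.3848) (quadrant-adjusted) = 45° = π/4
z = 26e^(i*π/4)


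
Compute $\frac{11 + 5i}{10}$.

Divisor is real, so divide each part by 10:
= 11/10 + (1/2)i


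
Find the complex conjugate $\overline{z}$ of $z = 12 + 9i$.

If z = a + bi, then conjugate(z) = a - bi
conjugate(12 + 9i) = 12 - 9i


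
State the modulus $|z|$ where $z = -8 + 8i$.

|z| = sqrt(a^2 + b^2) = sqrt((-8)^2 + 8^2) = sqrt(128) = sqrt(128)


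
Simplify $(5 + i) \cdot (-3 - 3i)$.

(a1*a2 - b1*b2) + (a1*b2 + b1*a2)i
= (-15 - (-3)) + (-15 + (-3))i
= -12 - 18i


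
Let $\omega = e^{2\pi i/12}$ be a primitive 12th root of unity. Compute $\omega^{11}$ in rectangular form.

ω^11 = e^(2πi·11/12) = e^(i·11π/6)
= cos(11π/6) + i sin(11π/6)
= sqrt(3)/2 - (1/2)i


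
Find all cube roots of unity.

ω_k = e^(2πik/3) = cos(2πk/3) + i sin(2πk/3) for k = 0, 1, ..., 2
Roots: 1, -1/2 + (sqrt(3)/2)i, -1/2 - (sqrt(3)/2)i


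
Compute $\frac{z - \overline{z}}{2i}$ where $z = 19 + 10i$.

z - conjugate(z) = 2bi
(z - conjugate(z))/(2i) = 2bi/(2i) = b = 10


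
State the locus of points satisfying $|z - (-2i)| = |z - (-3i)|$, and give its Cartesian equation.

|z - z1| = |z - z2| means z is equidistant from z1 and z2,
i.e. the perpendicular bisector of the segment from (0, -2) to (0, -3) (midpoint (0, -5/2)).
With z = x + yi, square both sides:
(x - 0)^2 + (y - (-2))^2 = (x - 0)^2 + (y - (-3))^2
The x^2 and y^2 terms cancel: 0x + (-2)y = 9 - 4 = 5
Simplify: y = -5/2
Locus: Perpendicular bisector of the segment from (0, -2) to (0, -3): the line y = -5/2


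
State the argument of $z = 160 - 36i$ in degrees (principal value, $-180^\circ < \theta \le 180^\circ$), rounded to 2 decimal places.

θ = arctan(b/a) = arctan(-36/160) (quadrant-adjusted) = -12.68°


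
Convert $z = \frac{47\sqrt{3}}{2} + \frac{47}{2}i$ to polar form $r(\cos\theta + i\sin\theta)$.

r = |z| = sqrt(a^2 + b^2) = sqrt((47*sqrt(3)/2)^2 + (47/2)^2) = sqrt(6627/4 + 2209/4) = sqrt(2209) = 47
θ = arctan(b/a) = arctan(23.5/40.7032) (quadrant-adjusted) = 30°
z = 47(cos 30° + i sin 30°)


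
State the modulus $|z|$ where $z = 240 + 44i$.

|z| = sqrt(a^2 + b^2) = sqrt(240^2 + 44^2) = sqrt(59536) = 244


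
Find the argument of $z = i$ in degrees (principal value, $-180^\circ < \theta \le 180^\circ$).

a = 0 and b > 0, so z lies on the positive imaginary axis: θ = 90°
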